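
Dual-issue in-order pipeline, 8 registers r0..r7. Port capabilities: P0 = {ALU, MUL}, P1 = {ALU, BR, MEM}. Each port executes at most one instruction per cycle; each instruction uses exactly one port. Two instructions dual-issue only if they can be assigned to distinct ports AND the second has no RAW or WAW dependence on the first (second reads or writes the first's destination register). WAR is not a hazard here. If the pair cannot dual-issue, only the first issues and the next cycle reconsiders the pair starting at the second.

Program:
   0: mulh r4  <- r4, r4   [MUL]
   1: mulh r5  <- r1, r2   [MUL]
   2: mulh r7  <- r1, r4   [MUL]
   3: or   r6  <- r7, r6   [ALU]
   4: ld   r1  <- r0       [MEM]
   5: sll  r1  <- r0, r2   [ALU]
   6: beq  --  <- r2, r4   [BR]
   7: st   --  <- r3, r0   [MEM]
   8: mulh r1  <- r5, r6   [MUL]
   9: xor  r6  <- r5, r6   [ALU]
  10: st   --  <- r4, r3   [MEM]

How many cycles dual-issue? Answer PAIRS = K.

[0] i0  mulh.MUL  -- no-port MUL/MUL
[1] i1  mulh.MUL  -- no-port MUL/MUL
[2] i2  mulh.MUL  -- RAW r7
[3] i3&i4  or.ALU;ld.MEM  -- pair
[4] i5&i6  sll.ALU;beq.BR  -- pair
[5] i7&i8  st.MEM;mulh.MUL  -- pair
[6] i9&i10  xor.ALU;st.MEM  -- pair

PAIRS = 4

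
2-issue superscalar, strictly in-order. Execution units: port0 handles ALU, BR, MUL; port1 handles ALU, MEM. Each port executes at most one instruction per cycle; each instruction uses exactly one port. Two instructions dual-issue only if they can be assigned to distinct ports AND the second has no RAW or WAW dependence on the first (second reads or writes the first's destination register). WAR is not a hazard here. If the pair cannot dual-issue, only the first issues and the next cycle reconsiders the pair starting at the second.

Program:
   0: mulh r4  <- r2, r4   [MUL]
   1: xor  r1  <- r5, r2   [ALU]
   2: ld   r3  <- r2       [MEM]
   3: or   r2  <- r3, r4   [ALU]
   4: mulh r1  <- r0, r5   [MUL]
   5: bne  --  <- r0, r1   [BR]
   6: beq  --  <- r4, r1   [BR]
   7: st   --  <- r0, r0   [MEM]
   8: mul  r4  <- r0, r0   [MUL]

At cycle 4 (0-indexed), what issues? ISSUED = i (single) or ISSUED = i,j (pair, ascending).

ISSUED = 6,7

c0: i0/i1 mulh;xor  2-wide
c1: i2 ld  RAW r3
c2: i3/i4 or;mulh  2-wide
c3: i5 bne  no-port BR/BR
c4: i6/i7 beq;st  2-wide
c5: i8 mul  tail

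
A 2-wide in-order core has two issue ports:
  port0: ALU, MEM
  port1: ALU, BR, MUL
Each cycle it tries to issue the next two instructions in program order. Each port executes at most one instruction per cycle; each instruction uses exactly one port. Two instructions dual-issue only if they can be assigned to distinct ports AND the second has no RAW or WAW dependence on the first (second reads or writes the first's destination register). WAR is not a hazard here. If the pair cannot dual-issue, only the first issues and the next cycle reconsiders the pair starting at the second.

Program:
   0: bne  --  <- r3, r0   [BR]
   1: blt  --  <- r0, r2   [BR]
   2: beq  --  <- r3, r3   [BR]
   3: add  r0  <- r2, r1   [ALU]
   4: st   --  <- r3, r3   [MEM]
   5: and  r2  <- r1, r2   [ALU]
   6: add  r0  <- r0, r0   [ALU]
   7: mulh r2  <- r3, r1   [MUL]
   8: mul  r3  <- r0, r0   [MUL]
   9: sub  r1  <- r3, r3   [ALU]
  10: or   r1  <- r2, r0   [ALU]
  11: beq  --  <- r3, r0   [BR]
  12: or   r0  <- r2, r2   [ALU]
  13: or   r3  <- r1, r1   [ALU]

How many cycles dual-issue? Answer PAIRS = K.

#0 head=0: bne.BR i0 no-port BR/BR
#1 head=1: blt.BR i1 no-port BR/BR
#2 head=2: beq.BR add.ALU i2,i3 dual
#3 head=4: st.MEM and.ALU i4,i5 dual
#4 head=6: add.ALU mulh.MUL i6,i7 dual
#5 head=8: mul.MUL i8 RAW r3
#6 head=9: sub.ALU i9 WAW r1
#7 head=10: or.ALU beq.BR i10,i11 dual
#8 head=12: or.ALU or.ALU i12,i13 dual

PAIRS = 5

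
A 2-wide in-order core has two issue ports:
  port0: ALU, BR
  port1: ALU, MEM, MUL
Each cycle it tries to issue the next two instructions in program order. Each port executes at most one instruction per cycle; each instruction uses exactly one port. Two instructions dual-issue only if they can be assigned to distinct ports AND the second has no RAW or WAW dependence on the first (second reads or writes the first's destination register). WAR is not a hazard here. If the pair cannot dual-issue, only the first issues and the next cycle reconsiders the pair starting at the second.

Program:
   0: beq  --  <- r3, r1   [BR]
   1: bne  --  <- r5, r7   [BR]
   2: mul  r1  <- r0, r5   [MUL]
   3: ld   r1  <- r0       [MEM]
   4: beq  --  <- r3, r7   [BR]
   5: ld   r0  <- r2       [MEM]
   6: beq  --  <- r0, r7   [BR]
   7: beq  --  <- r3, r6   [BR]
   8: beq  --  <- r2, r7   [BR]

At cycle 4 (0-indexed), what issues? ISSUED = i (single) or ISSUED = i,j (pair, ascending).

ISSUED = 6

#0 head=0: beq i0 no-port BR/BR
#1 head=1: bne;mul i1/i2 pair
#2 head=3: ld;beq i3/i4 pair
#3 head=5: ld i5 RAW r0
#4 head=6: beq i6 no-port BR/BR
#5 head=7: beq i7 no-port BR/BR
#6 head=8: beq i8 tail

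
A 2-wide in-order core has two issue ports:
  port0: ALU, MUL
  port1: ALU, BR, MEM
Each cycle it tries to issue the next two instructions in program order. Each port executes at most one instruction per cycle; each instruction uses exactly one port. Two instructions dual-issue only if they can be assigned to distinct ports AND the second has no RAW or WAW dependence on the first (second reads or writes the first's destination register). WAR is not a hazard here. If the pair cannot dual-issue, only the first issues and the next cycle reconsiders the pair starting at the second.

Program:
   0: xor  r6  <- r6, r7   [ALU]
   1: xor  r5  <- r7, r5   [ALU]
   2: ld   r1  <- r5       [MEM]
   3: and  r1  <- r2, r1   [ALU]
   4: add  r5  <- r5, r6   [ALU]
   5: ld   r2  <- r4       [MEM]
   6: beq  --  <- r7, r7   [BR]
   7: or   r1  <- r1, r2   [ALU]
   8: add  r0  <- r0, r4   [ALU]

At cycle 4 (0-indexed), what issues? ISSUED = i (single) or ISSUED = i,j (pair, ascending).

#0 head=0: xor xor i0,i1 dual
#1 head=2: ld i2 RAW+WAW r1
#2 head=3: and add i3,i4 dual
#3 head=5: ld i5 no-port MEM/BR
#4 head=6: beq or i6,i7 dual
#5 head=8: add i8 tail

ISSUED = 6,7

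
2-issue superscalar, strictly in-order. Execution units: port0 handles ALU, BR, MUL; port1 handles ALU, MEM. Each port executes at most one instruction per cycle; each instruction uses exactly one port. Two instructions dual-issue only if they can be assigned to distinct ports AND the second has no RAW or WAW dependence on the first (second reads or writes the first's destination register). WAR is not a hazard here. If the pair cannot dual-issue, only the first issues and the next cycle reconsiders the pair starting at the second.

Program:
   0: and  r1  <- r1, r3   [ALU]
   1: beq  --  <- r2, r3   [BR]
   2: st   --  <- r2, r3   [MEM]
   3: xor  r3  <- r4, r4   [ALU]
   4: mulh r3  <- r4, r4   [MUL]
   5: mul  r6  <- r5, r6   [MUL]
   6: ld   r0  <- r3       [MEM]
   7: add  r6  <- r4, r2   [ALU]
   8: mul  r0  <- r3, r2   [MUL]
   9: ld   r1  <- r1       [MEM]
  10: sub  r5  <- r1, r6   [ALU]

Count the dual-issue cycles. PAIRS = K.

PAIRS = 4

  cy0 -> i0&i1 (and/beq) dual
  cy1 -> i2&i3 (st/xor) dual
  cy2 -> i4 (mulh) no-port MUL/MUL
  cy3 -> i5&i6 (mul/ld) dual
  cy4 -> i7&i8 (add/mul) dual
  cy5 -> i9 (ld) RAW r1
  cy6 -> i10 (sub) tail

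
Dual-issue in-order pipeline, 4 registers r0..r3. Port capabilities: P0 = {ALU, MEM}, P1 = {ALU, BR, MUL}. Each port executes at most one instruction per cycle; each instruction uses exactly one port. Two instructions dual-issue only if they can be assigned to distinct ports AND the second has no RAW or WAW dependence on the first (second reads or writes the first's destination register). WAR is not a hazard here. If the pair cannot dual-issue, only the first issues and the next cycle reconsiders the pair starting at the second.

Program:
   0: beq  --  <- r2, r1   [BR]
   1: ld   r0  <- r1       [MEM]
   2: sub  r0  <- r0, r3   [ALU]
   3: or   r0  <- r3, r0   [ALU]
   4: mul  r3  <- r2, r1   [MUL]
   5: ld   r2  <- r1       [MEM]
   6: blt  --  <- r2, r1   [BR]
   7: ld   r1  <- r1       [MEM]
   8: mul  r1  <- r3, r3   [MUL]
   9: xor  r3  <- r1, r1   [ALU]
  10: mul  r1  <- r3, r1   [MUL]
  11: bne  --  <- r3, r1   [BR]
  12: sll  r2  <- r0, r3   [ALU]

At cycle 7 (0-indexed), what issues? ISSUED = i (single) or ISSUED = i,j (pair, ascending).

ISSUED = 10

  cy0 -> i0,i1 (beq.BR/ld.MEM) 2-wide
  cy1 -> i2 (sub.ALU) RAW+WAW r0
  cy2 -> i3,i4 (or.ALU/mul.MUL) 2-wide
  cy3 -> i5 (ld.MEM) RAW r2
  cy4 -> i6,i7 (blt.BR/ld.MEM) 2-wide
  cy5 -> i8 (mul.MUL) RAW r1
  cy6 -> i9 (xor.ALU) RAW r3
  cy7 -> i10 (mul.MUL) no-port MUL/BR
  cy8 -> i11,i12 (bne.BR/sll.ALU) 2-wide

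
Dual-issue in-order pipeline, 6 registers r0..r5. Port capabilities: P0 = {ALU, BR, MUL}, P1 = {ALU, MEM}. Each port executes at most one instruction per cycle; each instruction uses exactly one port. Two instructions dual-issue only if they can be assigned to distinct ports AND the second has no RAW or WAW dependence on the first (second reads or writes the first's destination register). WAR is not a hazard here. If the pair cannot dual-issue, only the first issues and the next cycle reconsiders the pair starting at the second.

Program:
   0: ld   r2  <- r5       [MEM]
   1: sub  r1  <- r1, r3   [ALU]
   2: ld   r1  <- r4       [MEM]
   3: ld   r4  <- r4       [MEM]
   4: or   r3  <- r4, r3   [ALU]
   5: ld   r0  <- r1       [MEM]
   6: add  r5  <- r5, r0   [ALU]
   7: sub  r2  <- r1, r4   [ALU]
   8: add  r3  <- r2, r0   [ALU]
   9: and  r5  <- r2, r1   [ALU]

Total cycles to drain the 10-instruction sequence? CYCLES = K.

CYCLES = 6

t=0 i0/i1:ld.MEM;sub.ALU ; pair
t=1 i2:ld.MEM ; no-port MEM/MEM
t=2 i3:ld.MEM ; RAW r4
t=3 i4/i5:or.ALU;ld.MEM ; pair
t=4 i6/i7:add.ALU;sub.ALU ; pair
t=5 i8/i9:add.ALU;and.ALU ; pair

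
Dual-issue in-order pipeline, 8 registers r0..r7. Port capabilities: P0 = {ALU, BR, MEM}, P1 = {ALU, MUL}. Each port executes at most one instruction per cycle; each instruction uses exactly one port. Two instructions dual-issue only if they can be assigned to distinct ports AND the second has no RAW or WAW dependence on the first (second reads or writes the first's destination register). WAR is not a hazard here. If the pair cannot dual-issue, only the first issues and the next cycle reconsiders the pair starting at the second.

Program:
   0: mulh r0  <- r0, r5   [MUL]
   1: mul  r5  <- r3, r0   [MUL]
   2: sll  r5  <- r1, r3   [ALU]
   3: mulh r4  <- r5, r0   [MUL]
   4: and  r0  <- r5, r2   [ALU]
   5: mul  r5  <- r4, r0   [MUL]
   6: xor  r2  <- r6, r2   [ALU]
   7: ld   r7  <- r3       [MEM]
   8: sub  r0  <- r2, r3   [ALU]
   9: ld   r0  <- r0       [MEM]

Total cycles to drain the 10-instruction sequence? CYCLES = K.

CYCLES = 7

  cy0 -> i0 (mulh) no-port MUL/MUL
  cy1 -> i1 (mul) WAW r5
  cy2 -> i2 (sll) RAW r5
  cy3 -> i3+i4 (mulh+and) dual
  cy4 -> i5+i6 (mul+xor) dual
  cy5 -> i7+i8 (ld+sub) dual
  cy6 -> i9 (ld) tail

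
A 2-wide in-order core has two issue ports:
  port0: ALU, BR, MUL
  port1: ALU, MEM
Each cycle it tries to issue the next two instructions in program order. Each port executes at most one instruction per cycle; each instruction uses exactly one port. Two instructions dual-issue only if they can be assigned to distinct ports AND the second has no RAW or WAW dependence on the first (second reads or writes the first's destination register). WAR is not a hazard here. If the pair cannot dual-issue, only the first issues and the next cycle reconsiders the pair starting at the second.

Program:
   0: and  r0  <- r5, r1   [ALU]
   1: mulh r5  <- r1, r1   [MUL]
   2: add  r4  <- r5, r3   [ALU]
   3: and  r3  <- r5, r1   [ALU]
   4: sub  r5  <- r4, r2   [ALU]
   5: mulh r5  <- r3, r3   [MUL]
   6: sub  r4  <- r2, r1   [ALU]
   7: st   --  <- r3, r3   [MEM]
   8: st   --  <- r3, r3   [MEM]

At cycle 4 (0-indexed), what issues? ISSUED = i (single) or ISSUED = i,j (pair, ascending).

0. and/mulh @i0&i1  | pair
1. add/and @i2&i3  | pair
2. sub @i4  | WAW r5
3. mulh/sub @i5&i6  | pair
4. st @i7  | no-port MEM/MEM
5. st @i8  | tail

ISSUED = 7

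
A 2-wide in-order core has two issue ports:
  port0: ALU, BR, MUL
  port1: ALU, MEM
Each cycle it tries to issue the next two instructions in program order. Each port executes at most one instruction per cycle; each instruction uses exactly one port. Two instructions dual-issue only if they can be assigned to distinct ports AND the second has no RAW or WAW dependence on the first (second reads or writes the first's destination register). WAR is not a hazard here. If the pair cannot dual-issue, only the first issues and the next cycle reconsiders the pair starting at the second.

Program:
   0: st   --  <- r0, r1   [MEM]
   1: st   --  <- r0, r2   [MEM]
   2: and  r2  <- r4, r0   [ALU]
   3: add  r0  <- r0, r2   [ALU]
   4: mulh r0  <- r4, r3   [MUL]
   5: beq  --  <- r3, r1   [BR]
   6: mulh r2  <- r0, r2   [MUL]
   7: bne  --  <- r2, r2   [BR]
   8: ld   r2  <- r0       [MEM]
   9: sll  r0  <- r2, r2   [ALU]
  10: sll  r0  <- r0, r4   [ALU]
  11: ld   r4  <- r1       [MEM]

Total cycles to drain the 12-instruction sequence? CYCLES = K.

CYCLES = 9

0. st @i0  | no-port MEM/MEM
1. st/and @i1/i2  | pair
2. add @i3  | WAW r0
3. mulh @i4  | no-port MUL/BR
4. beq @i5  | no-port BR/MUL
5. mulh @i6  | no-port MUL/BR
6. bne/ld @i7/i8  | pair
7. sll @i9  | RAW+WAW r0
8. sll/ld @i10/i11  | pair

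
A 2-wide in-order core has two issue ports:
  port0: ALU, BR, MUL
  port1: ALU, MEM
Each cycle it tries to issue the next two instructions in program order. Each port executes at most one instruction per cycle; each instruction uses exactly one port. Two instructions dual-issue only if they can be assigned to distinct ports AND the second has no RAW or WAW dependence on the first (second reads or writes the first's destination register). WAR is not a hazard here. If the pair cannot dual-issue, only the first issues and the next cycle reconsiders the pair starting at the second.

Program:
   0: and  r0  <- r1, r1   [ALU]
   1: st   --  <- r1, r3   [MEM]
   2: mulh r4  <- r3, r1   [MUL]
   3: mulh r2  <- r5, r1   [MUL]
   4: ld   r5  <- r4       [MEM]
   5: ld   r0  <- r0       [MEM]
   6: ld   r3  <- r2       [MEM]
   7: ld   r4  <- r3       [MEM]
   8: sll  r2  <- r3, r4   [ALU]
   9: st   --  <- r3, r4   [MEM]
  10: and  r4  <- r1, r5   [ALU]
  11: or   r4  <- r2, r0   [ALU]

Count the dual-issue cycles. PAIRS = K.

PAIRS = 3

c0: i0+i1 and;st  dual
c1: i2 mulh  no-port MUL/MUL
c2: i3+i4 mulh;ld  dual
c3: i5 ld  no-port MEM/MEM
c4: i6 ld  no-port MEM/MEM
c5: i7 ld  RAW r4
c6: i8+i9 sll;st  dual
c7: i10 and  WAW r4
c8: i11 or  tail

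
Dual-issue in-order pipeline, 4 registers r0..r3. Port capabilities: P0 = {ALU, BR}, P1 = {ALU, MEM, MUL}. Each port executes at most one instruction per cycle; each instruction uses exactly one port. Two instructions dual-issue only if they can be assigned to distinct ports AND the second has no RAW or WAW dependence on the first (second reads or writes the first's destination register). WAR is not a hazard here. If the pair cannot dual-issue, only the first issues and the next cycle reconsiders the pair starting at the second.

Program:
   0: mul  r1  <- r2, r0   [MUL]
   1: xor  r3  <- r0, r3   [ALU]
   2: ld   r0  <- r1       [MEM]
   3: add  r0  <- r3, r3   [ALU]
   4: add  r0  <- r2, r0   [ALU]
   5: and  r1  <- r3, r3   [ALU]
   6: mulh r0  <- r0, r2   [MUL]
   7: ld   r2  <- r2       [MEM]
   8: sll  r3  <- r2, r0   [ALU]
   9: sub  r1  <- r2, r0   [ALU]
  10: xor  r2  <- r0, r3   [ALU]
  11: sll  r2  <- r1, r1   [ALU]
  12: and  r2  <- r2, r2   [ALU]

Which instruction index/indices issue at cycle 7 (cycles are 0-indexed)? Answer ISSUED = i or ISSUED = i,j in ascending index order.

c0: i0/i1 mul.MUL;xor.ALU  2-wide
c1: i2 ld.MEM  WAW r0
c2: i3 add.ALU  RAW+WAW r0
c3: i4/i5 add.ALU;and.ALU  2-wide
c4: i6 mulh.MUL  no-port MUL/MEM
c5: i7 ld.MEM  RAW r2
c6: i8/i9 sll.ALU;sub.ALU  2-wide
c7: i10 xor.ALU  WAW r2
c8: i11 sll.ALU  RAW+WAW r2
c9: i12 and.ALU  tail

ISSUED = 10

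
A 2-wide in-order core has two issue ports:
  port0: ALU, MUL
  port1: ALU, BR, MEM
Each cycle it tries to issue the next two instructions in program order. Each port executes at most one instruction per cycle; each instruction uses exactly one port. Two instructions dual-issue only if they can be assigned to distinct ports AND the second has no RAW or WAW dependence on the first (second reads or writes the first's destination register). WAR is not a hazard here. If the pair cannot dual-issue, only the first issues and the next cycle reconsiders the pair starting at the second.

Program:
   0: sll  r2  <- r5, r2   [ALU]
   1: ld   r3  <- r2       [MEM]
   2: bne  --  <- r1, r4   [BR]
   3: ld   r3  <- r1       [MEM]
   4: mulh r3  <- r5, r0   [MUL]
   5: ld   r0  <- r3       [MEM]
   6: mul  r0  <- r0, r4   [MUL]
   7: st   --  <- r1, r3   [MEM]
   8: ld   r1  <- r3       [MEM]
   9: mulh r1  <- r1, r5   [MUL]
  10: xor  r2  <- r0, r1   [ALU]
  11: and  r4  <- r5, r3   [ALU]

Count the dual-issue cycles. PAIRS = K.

PAIRS = 2

t=0 i0:sll.ALU ; RAW r2
t=1 i1:ld.MEM ; no-port MEM/BR
t=2 i2:bne.BR ; no-port BR/MEM
t=3 i3:ld.MEM ; WAW r3
t=4 i4:mulh.MUL ; RAW r3
t=5 i5:ld.MEM ; RAW+WAW r0
t=6 i6/i7:mul.MUL;st.MEM ; pair
t=7 i8:ld.MEM ; RAW+WAW r1
t=8 i9:mulh.MUL ; RAW r1
t=9 i10/i11:xor.ALU;and.ALU ; pair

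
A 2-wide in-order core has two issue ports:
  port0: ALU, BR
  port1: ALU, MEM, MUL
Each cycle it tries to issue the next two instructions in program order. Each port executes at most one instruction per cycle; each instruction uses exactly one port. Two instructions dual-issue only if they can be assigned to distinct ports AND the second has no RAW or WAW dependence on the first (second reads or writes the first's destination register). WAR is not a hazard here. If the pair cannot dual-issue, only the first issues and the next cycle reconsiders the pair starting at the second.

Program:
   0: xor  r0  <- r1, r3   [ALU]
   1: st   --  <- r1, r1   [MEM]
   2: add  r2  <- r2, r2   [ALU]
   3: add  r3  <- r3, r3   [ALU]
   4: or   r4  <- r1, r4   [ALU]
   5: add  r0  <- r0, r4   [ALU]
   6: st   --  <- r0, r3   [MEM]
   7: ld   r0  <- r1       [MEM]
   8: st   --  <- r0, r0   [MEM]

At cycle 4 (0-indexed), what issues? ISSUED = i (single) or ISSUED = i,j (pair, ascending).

ISSUED = 6

c0: i0&i1 xor.ALU;st.MEM  dual
c1: i2&i3 add.ALU;add.ALU  dual
c2: i4 or.ALU  RAW r4
c3: i5 add.ALU  RAW r0
c4: i6 st.MEM  no-port MEM/MEM
c5: i7 ld.MEM  no-port MEM/MEM
c6: i8 st.MEM  tail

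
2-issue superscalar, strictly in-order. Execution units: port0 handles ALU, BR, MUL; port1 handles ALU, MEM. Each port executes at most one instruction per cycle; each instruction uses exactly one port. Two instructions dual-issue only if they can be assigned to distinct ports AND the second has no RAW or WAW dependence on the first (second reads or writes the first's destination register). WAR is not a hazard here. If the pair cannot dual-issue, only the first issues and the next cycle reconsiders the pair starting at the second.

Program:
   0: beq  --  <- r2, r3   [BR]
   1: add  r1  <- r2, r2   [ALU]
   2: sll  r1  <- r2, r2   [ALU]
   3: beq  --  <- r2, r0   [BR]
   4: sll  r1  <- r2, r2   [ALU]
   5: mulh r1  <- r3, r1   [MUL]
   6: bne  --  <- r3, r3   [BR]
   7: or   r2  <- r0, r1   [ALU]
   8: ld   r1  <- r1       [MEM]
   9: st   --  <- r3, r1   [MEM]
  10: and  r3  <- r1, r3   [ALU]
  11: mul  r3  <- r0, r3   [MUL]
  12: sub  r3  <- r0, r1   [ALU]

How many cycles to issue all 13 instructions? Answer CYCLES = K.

#0 head=0: beq.BR+add.ALU i0,i1 pair
#1 head=2: sll.ALU+beq.BR i2,i3 pair
#2 head=4: sll.ALU i4 RAW+WAW r1
#3 head=5: mulh.MUL i5 no-port MUL/BR
#4 head=6: bne.BR+or.ALU i6,i7 pair
#5 head=8: ld.MEM i8 no-port MEM/MEM
#6 head=9: st.MEM+and.ALU i9,i10 pair
#7 head=11: mul.MUL i11 WAW r3
#8 head=12: sub.ALU i12 tail

CYCLES = 9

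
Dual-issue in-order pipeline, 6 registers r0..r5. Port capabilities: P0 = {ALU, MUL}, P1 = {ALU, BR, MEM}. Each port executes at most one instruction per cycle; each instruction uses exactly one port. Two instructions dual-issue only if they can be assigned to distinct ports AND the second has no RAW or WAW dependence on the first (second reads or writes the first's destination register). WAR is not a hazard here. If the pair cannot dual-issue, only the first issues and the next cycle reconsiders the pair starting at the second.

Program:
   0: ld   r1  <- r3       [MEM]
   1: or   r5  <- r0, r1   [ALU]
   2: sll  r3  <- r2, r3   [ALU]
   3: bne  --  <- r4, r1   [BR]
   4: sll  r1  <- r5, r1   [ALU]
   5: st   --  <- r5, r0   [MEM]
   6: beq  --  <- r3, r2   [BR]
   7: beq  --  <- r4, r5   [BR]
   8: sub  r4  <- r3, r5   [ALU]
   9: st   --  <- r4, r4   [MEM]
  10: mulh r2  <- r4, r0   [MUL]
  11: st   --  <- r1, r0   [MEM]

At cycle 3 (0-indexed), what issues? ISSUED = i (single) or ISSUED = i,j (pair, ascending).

ISSUED = 5

t=0 i0:ld.MEM ; RAW r1
t=1 i1&i2:or.ALU;sll.ALU ; 2-wide
t=2 i3&i4:bne.BR;sll.ALU ; 2-wide
t=3 i5:st.MEM ; no-port MEM/BR
t=4 i6:beq.BR ; no-port BR/BR
t=5 i7&i8:beq.BR;sub.ALU ; 2-wide
t=6 i9&i10:st.MEM;mulh.MUL ; 2-wide
t=7 i11:st.MEM ; tail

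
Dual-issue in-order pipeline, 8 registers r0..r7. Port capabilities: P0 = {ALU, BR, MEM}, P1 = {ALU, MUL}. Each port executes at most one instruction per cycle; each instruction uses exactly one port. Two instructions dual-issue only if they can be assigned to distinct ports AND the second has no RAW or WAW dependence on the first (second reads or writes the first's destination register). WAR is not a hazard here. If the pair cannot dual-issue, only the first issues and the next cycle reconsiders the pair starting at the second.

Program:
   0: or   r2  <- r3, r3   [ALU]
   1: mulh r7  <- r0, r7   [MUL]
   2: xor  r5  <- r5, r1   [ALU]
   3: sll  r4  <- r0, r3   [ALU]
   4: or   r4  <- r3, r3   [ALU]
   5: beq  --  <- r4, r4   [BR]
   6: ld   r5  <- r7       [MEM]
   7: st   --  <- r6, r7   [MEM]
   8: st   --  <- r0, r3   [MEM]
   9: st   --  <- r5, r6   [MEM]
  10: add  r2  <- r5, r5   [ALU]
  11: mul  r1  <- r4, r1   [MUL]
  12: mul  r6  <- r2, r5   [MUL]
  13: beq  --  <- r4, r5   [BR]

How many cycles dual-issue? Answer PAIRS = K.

PAIRS = 4

[0] i0+i1  or mulh  -- pair
[1] i2+i3  xor sll  -- pair
[2] i4  or  -- RAW r4
[3] i5  beq  -- no-port BR/MEM
[4] i6  ld  -- no-port MEM/MEM
[5] i7  st  -- no-port MEM/MEM
[6] i8  st  -- no-port MEM/MEM
[7] i9+i10  st add  -- pair
[8] i11  mul  -- no-port MUL/MUL
[9] i12+i13  mul beq  -- pair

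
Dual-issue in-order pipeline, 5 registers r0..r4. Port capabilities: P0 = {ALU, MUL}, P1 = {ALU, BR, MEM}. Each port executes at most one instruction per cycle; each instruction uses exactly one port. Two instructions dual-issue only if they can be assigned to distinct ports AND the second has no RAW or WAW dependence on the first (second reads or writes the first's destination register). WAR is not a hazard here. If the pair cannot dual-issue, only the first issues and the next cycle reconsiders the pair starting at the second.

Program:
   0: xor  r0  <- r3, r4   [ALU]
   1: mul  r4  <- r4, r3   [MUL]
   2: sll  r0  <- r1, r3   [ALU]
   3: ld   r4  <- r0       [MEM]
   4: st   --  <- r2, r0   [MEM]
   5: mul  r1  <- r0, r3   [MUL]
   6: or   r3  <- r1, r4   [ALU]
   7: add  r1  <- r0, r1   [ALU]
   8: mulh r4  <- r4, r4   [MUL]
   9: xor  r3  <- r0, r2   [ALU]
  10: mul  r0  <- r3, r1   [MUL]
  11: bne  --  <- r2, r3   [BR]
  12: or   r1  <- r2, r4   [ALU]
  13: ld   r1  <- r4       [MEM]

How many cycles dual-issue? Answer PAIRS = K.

c0: i0+i1 xor;mul  2-wide
c1: i2 sll  RAW r0
c2: i3 ld  no-port MEM/MEM
c3: i4+i5 st;mul  2-wide
c4: i6+i7 or;add  2-wide
c5: i8+i9 mulh;xor  2-wide
c6: i10+i11 mul;bne  2-wide
c7: i12 or  WAW r1
c8: i13 ld  tail

PAIRS = 5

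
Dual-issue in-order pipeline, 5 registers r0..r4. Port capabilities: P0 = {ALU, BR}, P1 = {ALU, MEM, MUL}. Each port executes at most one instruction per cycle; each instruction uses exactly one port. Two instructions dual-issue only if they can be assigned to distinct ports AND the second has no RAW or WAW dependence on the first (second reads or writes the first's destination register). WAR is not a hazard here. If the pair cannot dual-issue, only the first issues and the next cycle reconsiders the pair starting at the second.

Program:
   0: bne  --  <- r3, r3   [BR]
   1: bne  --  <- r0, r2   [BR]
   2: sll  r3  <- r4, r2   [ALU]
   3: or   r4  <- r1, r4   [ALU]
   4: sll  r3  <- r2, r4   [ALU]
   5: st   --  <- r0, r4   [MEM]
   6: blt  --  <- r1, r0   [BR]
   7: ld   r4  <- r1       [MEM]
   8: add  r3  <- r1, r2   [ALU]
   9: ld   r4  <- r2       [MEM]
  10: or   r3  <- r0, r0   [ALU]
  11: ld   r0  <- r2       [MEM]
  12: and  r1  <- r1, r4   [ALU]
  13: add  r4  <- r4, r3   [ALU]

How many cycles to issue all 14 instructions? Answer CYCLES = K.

CYCLES = 8

#0 head=0: bne i0 no-port BR/BR
#1 head=1: bne+sll i1,i2 dual
#2 head=3: or i3 RAW r4
#3 head=4: sll+st i4,i5 dual
#4 head=6: blt+ld i6,i7 dual
#5 head=8: add+ld i8,i9 dual
#6 head=10: or+ld i10,i11 dual
#7 head=12: and+add i12,i13 dual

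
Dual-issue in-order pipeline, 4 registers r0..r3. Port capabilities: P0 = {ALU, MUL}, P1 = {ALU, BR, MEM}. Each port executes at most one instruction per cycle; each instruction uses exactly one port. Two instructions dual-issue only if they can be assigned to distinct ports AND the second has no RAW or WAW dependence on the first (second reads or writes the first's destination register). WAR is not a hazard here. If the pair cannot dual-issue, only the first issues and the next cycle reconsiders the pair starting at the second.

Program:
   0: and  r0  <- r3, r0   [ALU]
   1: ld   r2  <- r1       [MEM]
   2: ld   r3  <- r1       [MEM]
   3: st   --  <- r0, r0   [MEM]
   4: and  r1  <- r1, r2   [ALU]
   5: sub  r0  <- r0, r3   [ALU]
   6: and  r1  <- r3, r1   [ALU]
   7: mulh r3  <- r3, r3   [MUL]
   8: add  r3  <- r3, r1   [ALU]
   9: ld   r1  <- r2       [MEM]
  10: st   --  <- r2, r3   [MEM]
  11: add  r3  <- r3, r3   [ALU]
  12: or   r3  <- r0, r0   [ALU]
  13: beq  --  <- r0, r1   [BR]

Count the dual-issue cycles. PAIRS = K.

PAIRS = 6

#0 head=0: and ld i0+i1 dual
#1 head=2: ld i2 no-port MEM/MEM
#2 head=3: st and i3+i4 dual
#3 head=5: sub and i5+i6 dual
#4 head=7: mulh i7 RAW+WAW r3
#5 head=8: add ld i8+i9 dual
#6 head=10: st add i10+i11 dual
#7 head=12: or beq i12+i13 dual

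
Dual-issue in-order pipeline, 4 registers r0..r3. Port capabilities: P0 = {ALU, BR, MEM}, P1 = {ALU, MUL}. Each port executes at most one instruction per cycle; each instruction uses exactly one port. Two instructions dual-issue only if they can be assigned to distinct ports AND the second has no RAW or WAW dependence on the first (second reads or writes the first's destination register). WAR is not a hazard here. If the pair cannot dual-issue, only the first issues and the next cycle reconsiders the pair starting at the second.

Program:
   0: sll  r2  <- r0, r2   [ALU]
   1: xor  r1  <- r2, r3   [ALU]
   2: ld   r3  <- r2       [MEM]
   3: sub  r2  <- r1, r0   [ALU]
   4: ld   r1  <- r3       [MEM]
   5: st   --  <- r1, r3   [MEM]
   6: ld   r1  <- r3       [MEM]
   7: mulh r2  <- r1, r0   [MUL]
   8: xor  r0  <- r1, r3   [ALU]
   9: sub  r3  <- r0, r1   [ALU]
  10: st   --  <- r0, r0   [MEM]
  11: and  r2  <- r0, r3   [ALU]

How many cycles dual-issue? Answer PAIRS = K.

PAIRS = 4

0. sll @i0  | RAW r2
1. xor+ld @i1/i2  | 2-wide
2. sub+ld @i3/i4  | 2-wide
3. st @i5  | no-port MEM/MEM
4. ld @i6  | RAW r1
5. mulh+xor @i7/i8  | 2-wide
6. sub+st @i9/i10  | 2-wide
7. and @i11  | tail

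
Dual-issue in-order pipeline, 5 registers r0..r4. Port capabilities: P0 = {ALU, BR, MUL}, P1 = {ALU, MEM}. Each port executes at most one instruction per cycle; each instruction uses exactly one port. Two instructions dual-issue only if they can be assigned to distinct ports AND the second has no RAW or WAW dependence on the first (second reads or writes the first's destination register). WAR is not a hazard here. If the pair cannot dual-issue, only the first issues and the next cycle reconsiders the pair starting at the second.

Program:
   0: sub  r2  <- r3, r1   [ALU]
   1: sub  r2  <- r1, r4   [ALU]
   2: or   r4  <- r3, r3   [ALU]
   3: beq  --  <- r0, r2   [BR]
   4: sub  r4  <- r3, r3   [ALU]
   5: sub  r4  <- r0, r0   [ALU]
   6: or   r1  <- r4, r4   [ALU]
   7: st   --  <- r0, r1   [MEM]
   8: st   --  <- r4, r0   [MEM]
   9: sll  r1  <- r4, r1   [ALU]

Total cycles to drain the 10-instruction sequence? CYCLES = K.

CYCLES = 7

0. sub @i0  | WAW r2
1. sub/or @i1/i2  | 2-wide
2. beq/sub @i3/i4  | 2-wide
3. sub @i5  | RAW r4
4. or @i6  | RAW r1
5. st @i7  | no-port MEM/MEM
6. st/sll @i8/i9  | 2-wide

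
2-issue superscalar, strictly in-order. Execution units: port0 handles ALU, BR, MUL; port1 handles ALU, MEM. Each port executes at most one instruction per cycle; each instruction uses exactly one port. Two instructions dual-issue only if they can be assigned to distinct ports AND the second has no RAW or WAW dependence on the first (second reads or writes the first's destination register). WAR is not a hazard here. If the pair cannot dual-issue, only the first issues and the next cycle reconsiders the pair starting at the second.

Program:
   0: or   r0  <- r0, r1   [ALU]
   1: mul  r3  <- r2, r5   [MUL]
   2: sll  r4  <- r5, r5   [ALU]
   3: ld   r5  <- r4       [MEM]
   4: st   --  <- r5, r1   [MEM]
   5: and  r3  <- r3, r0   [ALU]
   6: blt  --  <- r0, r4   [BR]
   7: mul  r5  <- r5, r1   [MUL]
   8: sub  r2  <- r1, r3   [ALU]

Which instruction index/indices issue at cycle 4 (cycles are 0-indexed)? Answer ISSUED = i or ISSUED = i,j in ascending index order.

  cy0 -> i0+i1 (or.ALU;mul.MUL) 2-wide
  cy1 -> i2 (sll.ALU) RAW r4
  cy2 -> i3 (ld.MEM) no-port MEM/MEM
  cy3 -> i4+i5 (st.MEM;and.ALU) 2-wide
  cy4 -> i6 (blt.BR) no-port BR/MUL
  cy5 -> i7+i8 (mul.MUL;sub.ALU) 2-wide

ISSUED = 6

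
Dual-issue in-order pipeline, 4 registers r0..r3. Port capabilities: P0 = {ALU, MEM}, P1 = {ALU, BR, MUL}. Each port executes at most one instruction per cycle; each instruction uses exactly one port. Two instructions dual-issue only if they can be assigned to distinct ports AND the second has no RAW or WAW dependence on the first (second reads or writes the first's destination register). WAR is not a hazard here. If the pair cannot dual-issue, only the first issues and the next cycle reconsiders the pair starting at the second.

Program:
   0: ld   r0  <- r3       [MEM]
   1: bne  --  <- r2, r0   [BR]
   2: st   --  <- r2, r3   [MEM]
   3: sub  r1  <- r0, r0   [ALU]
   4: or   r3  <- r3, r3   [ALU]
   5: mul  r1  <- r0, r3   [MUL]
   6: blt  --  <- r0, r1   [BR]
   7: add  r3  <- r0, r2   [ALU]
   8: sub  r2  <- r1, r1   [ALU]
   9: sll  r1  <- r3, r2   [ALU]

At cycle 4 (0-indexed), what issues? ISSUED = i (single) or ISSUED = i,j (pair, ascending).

ISSUED = 6,7

  cy0 -> i0 (ld) RAW r0
  cy1 -> i1/i2 (bne st) 2-wide
  cy2 -> i3/i4 (sub or) 2-wide
  cy3 -> i5 (mul) no-port MUL/BR
  cy4 -> i6/i7 (blt add) 2-wide
  cy5 -> i8 (sub) RAW r2
  cy6 -> i9 (sll) tail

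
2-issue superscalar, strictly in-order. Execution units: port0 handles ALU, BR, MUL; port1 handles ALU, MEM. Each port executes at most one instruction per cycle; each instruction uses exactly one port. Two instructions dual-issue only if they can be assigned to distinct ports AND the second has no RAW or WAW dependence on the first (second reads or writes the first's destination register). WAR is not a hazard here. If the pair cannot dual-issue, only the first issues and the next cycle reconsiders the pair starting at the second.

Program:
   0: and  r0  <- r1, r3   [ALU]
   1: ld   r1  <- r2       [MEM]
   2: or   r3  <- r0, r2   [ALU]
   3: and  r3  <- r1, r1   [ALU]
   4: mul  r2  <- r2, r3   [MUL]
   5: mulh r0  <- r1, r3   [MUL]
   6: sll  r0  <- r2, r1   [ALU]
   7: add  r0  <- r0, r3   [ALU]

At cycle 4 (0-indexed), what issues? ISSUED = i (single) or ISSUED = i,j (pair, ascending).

ISSUED = 5

t=0 i0/i1:and.ALU/ld.MEM ; dual
t=1 i2:or.ALU ; WAW r3
t=2 i3:and.ALU ; RAW r3
t=3 i4:mul.MUL ; no-port MUL/MUL
t=4 i5:mulh.MUL ; WAW r0
t=5 i6:sll.ALU ; RAW+WAW r0
t=6 i7:add.ALU ; tail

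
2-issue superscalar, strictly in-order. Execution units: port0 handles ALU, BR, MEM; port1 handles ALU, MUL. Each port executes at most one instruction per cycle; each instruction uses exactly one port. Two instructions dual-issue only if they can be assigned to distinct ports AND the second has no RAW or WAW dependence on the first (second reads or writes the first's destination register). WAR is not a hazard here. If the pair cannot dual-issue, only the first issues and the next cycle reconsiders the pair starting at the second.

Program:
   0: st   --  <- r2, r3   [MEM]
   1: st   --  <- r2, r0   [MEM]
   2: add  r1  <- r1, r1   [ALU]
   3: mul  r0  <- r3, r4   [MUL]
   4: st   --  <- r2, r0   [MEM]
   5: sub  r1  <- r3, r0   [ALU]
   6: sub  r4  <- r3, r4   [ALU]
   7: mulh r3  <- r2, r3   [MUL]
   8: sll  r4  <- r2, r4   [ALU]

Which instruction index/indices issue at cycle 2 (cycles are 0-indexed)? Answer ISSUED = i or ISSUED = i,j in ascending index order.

ISSUED = 3

0. st @i0  | no-port MEM/MEM
1. st/add @i1,i2  | dual
2. mul @i3  | RAW r0
3. st/sub @i4,i5  | dual
4. sub/mulh @i6,i7  | dual
5. sll @i8  | tail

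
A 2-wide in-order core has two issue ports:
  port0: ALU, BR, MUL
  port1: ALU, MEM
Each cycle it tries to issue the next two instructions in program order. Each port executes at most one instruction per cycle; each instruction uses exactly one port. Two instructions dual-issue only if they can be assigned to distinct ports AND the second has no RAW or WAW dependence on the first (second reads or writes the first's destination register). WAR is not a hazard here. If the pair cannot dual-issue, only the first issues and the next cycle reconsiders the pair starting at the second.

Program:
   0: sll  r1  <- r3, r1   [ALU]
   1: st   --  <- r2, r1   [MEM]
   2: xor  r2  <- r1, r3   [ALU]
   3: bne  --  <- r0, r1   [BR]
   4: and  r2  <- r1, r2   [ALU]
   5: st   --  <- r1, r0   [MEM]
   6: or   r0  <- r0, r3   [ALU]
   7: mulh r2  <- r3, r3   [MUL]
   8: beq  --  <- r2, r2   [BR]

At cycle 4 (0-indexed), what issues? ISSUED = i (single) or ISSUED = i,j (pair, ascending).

ISSUED = 7

0. sll.ALU @i0  | RAW r1
1. st.MEM+xor.ALU @i1&i2  | pair
2. bne.BR+and.ALU @i3&i4  | pair
3. st.MEM+or.ALU @i5&i6  | pair
4. mulh.MUL @i7  | no-port MUL/BR
5. beq.BR @i8  | tail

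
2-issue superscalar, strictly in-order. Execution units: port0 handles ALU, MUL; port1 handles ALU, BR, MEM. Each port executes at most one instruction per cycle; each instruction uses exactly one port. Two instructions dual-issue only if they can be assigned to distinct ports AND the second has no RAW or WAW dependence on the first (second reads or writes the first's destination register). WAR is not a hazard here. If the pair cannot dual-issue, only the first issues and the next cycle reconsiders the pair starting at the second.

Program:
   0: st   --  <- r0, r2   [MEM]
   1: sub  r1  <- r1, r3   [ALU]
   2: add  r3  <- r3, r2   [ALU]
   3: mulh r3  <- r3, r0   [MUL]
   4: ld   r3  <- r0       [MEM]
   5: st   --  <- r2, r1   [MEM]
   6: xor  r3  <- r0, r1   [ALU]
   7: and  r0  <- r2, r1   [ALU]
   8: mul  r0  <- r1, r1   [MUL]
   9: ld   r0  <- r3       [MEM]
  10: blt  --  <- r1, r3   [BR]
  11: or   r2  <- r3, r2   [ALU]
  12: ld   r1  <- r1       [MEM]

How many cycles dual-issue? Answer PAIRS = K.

c0: i0,i1 st;sub  pair
c1: i2 add  RAW+WAW r3
c2: i3 mulh  WAW r3
c3: i4 ld  no-port MEM/MEM
c4: i5,i6 st;xor  pair
c5: i7 and  WAW r0
c6: i8 mul  WAW r0
c7: i9 ld  no-port MEM/BR
c8: i10,i11 blt;or  pair
c9: i12 ld  tail

PAIRS = 3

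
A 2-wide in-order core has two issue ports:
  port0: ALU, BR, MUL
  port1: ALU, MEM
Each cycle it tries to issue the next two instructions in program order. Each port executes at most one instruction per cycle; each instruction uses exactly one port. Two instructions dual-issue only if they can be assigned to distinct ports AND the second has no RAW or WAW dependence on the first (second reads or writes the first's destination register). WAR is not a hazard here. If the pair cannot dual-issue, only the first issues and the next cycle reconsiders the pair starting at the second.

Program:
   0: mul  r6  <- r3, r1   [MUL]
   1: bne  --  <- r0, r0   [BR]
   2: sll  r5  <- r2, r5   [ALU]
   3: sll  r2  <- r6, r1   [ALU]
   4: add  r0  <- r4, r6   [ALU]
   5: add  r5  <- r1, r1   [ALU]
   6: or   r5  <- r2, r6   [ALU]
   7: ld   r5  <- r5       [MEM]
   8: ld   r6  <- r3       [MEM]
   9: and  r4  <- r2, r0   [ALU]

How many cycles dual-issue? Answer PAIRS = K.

[0] i0  mul  -- no-port MUL/BR
[1] i1&i2  bne/sll  -- pair
[2] i3&i4  sll/add  -- pair
[3] i5  add  -- WAW r5
[4] i6  or  -- RAW+WAW r5
[5] i7  ld  -- no-port MEM/MEM
[6] i8&i9  ld/and  -- pair

PAIRS = 3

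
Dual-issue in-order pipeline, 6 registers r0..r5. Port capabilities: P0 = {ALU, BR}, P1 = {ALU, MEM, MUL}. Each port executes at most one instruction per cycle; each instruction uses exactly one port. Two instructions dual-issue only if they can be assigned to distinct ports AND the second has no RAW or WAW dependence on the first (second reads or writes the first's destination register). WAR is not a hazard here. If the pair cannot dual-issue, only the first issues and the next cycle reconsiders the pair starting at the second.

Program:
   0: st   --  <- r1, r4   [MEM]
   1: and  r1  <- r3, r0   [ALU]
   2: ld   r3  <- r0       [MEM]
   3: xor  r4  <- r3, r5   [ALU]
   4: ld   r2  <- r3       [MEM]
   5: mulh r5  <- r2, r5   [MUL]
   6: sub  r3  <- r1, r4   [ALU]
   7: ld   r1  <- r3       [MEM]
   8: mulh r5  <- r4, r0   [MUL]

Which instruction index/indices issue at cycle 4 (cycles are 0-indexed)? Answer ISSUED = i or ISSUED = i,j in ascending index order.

ISSUED = 7

c0: i0+i1 st/and  dual
c1: i2 ld  RAW r3
c2: i3+i4 xor/ld  dual
c3: i5+i6 mulh/sub  dual
c4: i7 ld  no-port MEM/MUL
c5: i8 mulh  tail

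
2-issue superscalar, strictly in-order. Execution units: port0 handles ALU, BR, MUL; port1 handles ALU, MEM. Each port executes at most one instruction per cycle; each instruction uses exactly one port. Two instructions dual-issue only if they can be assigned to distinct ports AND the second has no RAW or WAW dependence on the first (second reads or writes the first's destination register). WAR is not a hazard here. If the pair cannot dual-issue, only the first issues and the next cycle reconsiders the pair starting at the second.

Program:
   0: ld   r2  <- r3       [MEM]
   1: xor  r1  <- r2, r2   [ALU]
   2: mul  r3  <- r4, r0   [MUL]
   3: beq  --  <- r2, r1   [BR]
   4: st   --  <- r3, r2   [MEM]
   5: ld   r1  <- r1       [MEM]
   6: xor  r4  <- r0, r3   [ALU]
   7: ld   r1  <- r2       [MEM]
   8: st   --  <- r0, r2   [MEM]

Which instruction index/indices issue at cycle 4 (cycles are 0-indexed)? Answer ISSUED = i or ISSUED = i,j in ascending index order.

ISSUED = 7

  cy0 -> i0 (ld.MEM) RAW r2
  cy1 -> i1,i2 (xor.ALU;mul.MUL) pair
  cy2 -> i3,i4 (beq.BR;st.MEM) pair
  cy3 -> i5,i6 (ld.MEM;xor.ALU) pair
  cy4 -> i7 (ld.MEM) no-port MEM/MEM
  cy5 -> i8 (st.MEM) tail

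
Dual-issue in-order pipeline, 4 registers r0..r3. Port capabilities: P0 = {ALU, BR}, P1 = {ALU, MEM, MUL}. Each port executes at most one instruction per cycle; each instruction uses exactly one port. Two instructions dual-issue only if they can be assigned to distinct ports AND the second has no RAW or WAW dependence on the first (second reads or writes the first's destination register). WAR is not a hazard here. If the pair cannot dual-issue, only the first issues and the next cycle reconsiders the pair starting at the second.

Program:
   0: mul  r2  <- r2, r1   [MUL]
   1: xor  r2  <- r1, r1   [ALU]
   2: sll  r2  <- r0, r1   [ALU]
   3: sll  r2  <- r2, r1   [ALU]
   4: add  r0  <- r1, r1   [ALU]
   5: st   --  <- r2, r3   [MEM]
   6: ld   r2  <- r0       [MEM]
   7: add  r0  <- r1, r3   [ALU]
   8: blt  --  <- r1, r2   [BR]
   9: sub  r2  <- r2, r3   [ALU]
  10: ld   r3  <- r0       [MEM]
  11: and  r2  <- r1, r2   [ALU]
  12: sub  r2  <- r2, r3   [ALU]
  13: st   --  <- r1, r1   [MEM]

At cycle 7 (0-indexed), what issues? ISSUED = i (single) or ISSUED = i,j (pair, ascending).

ISSUED = 10,11

[0] i0  mul.MUL  -- WAW r2
[1] i1  xor.ALU  -- WAW r2
[2] i2  sll.ALU  -- RAW+WAW r2
[3] i3,i4  sll.ALU;add.ALU  -- dual
[4] i5  st.MEM  -- no-port MEM/MEM
[5] i6,i7  ld.MEM;add.ALU  -- dual
[6] i8,i9  blt.BR;sub.ALU  -- dual
[7] i10,i11  ld.MEM;and.ALU  -- dual
[8] i12,i13  sub.ALU;st.MEM  -- dual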